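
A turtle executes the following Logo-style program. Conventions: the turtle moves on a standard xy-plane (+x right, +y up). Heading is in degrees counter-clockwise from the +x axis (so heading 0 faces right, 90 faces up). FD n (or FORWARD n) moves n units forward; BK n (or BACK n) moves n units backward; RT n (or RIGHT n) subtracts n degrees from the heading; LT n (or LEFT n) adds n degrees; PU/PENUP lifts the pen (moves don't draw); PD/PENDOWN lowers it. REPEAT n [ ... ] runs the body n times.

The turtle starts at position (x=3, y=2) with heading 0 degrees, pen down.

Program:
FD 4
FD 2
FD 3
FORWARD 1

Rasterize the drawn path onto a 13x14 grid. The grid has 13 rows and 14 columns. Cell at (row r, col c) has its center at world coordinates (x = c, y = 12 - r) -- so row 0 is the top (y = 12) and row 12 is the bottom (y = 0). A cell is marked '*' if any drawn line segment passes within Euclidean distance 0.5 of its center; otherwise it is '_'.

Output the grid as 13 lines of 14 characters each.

Segment 0: (3,2) -> (7,2)
Segment 1: (7,2) -> (9,2)
Segment 2: (9,2) -> (12,2)
Segment 3: (12,2) -> (13,2)

Answer: ______________
______________
______________
______________
______________
______________
______________
______________
______________
______________
___***********
______________
______________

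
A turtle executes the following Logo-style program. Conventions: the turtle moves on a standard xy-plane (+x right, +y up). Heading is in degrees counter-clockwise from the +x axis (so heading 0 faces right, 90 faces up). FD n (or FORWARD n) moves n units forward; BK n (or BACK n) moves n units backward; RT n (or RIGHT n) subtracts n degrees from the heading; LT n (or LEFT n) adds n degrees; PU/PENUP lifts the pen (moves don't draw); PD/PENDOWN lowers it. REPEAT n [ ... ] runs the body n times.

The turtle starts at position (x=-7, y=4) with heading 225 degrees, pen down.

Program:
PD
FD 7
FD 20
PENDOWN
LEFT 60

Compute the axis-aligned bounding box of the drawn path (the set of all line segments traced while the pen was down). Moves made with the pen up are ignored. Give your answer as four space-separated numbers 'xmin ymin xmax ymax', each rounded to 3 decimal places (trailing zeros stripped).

Executing turtle program step by step:
Start: pos=(-7,4), heading=225, pen down
PD: pen down
FD 7: (-7,4) -> (-11.95,-0.95) [heading=225, draw]
FD 20: (-11.95,-0.95) -> (-26.092,-15.092) [heading=225, draw]
PD: pen down
LT 60: heading 225 -> 285
Final: pos=(-26.092,-15.092), heading=285, 2 segment(s) drawn

Segment endpoints: x in {-26.092, -11.95, -7}, y in {-15.092, -0.95, 4}
xmin=-26.092, ymin=-15.092, xmax=-7, ymax=4

Answer: -26.092 -15.092 -7 4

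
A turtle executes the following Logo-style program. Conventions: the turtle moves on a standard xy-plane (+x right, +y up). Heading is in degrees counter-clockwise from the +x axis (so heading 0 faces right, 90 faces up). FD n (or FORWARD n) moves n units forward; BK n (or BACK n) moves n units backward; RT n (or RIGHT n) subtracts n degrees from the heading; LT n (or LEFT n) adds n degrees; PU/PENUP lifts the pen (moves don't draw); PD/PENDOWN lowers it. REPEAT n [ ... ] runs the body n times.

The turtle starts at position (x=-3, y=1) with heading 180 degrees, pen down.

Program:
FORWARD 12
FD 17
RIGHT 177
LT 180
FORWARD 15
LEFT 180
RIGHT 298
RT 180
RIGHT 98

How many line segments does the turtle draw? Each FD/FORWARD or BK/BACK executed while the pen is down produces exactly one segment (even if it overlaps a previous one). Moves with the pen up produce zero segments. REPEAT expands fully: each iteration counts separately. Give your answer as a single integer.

Executing turtle program step by step:
Start: pos=(-3,1), heading=180, pen down
FD 12: (-3,1) -> (-15,1) [heading=180, draw]
FD 17: (-15,1) -> (-32,1) [heading=180, draw]
RT 177: heading 180 -> 3
LT 180: heading 3 -> 183
FD 15: (-32,1) -> (-46.979,0.215) [heading=183, draw]
LT 180: heading 183 -> 3
RT 298: heading 3 -> 65
RT 180: heading 65 -> 245
RT 98: heading 245 -> 147
Final: pos=(-46.979,0.215), heading=147, 3 segment(s) drawn
Segments drawn: 3

Answer: 3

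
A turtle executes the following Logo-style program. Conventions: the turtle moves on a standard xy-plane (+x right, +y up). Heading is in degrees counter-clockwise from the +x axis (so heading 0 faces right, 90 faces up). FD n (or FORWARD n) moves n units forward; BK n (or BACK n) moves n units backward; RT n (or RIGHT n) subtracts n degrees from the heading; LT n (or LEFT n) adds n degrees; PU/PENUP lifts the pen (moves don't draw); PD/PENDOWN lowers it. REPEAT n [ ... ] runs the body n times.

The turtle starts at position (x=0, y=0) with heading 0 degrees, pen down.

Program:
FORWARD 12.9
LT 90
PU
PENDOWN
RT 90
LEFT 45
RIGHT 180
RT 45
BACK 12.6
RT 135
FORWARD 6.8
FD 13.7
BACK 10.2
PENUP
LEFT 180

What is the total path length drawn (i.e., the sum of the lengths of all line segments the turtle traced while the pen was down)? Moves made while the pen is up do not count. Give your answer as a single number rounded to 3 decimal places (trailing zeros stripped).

Answer: 56.2

Derivation:
Executing turtle program step by step:
Start: pos=(0,0), heading=0, pen down
FD 12.9: (0,0) -> (12.9,0) [heading=0, draw]
LT 90: heading 0 -> 90
PU: pen up
PD: pen down
RT 90: heading 90 -> 0
LT 45: heading 0 -> 45
RT 180: heading 45 -> 225
RT 45: heading 225 -> 180
BK 12.6: (12.9,0) -> (25.5,0) [heading=180, draw]
RT 135: heading 180 -> 45
FD 6.8: (25.5,0) -> (30.308,4.808) [heading=45, draw]
FD 13.7: (30.308,4.808) -> (39.996,14.496) [heading=45, draw]
BK 10.2: (39.996,14.496) -> (32.783,7.283) [heading=45, draw]
PU: pen up
LT 180: heading 45 -> 225
Final: pos=(32.783,7.283), heading=225, 5 segment(s) drawn

Segment lengths:
  seg 1: (0,0) -> (12.9,0), length = 12.9
  seg 2: (12.9,0) -> (25.5,0), length = 12.6
  seg 3: (25.5,0) -> (30.308,4.808), length = 6.8
  seg 4: (30.308,4.808) -> (39.996,14.496), length = 13.7
  seg 5: (39.996,14.496) -> (32.783,7.283), length = 10.2
Total = 56.2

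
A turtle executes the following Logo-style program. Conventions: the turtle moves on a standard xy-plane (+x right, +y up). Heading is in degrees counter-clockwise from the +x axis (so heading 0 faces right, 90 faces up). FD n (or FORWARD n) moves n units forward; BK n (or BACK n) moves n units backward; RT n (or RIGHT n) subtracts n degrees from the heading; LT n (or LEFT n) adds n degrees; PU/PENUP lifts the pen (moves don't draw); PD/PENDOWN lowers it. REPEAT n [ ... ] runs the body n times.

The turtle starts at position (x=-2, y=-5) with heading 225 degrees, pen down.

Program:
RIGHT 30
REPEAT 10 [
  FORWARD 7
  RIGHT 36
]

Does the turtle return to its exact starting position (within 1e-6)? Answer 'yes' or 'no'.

Answer: yes

Derivation:
Executing turtle program step by step:
Start: pos=(-2,-5), heading=225, pen down
RT 30: heading 225 -> 195
REPEAT 10 [
  -- iteration 1/10 --
  FD 7: (-2,-5) -> (-8.761,-6.812) [heading=195, draw]
  RT 36: heading 195 -> 159
  -- iteration 2/10 --
  FD 7: (-8.761,-6.812) -> (-15.297,-4.303) [heading=159, draw]
  RT 36: heading 159 -> 123
  -- iteration 3/10 --
  FD 7: (-15.297,-4.303) -> (-19.109,1.568) [heading=123, draw]
  RT 36: heading 123 -> 87
  -- iteration 4/10 --
  FD 7: (-19.109,1.568) -> (-18.743,8.558) [heading=87, draw]
  RT 36: heading 87 -> 51
  -- iteration 5/10 --
  FD 7: (-18.743,8.558) -> (-14.337,13.998) [heading=51, draw]
  RT 36: heading 51 -> 15
  -- iteration 6/10 --
  FD 7: (-14.337,13.998) -> (-7.576,15.81) [heading=15, draw]
  RT 36: heading 15 -> 339
  -- iteration 7/10 --
  FD 7: (-7.576,15.81) -> (-1.041,13.301) [heading=339, draw]
  RT 36: heading 339 -> 303
  -- iteration 8/10 --
  FD 7: (-1.041,13.301) -> (2.772,7.43) [heading=303, draw]
  RT 36: heading 303 -> 267
  -- iteration 9/10 --
  FD 7: (2.772,7.43) -> (2.405,0.44) [heading=267, draw]
  RT 36: heading 267 -> 231
  -- iteration 10/10 --
  FD 7: (2.405,0.44) -> (-2,-5) [heading=231, draw]
  RT 36: heading 231 -> 195
]
Final: pos=(-2,-5), heading=195, 10 segment(s) drawn

Start position: (-2, -5)
Final position: (-2, -5)
Distance = 0; < 1e-6 -> CLOSED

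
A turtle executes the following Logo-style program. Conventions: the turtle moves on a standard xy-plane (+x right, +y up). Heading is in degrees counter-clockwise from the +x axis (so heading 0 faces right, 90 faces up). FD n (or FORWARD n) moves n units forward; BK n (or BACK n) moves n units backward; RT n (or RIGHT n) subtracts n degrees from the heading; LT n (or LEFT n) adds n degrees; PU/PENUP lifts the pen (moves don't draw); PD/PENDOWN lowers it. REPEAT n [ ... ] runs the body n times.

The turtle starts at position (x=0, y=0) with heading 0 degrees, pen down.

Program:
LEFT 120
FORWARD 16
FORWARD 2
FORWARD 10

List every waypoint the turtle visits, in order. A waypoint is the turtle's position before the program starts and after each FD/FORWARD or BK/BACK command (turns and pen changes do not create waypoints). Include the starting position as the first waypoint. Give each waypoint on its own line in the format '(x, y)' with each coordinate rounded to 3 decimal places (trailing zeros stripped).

Executing turtle program step by step:
Start: pos=(0,0), heading=0, pen down
LT 120: heading 0 -> 120
FD 16: (0,0) -> (-8,13.856) [heading=120, draw]
FD 2: (-8,13.856) -> (-9,15.588) [heading=120, draw]
FD 10: (-9,15.588) -> (-14,24.249) [heading=120, draw]
Final: pos=(-14,24.249), heading=120, 3 segment(s) drawn
Waypoints (4 total):
(0, 0)
(-8, 13.856)
(-9, 15.588)
(-14, 24.249)

Answer: (0, 0)
(-8, 13.856)
(-9, 15.588)
(-14, 24.249)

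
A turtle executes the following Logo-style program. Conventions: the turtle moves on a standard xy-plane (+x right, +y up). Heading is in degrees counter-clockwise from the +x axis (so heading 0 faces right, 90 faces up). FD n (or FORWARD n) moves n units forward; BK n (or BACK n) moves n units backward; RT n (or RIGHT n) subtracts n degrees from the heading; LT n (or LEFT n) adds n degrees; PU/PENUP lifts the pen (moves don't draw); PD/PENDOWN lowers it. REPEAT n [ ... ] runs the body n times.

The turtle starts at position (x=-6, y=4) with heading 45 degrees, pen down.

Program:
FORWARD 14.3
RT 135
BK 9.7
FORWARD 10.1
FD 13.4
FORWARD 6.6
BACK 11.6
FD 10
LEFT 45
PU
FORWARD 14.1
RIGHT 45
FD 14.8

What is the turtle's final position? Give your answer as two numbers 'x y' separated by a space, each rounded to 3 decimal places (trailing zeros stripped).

Answer: 14.082 -29.459

Derivation:
Executing turtle program step by step:
Start: pos=(-6,4), heading=45, pen down
FD 14.3: (-6,4) -> (4.112,14.112) [heading=45, draw]
RT 135: heading 45 -> 270
BK 9.7: (4.112,14.112) -> (4.112,23.812) [heading=270, draw]
FD 10.1: (4.112,23.812) -> (4.112,13.712) [heading=270, draw]
FD 13.4: (4.112,13.712) -> (4.112,0.312) [heading=270, draw]
FD 6.6: (4.112,0.312) -> (4.112,-6.288) [heading=270, draw]
BK 11.6: (4.112,-6.288) -> (4.112,5.312) [heading=270, draw]
FD 10: (4.112,5.312) -> (4.112,-4.688) [heading=270, draw]
LT 45: heading 270 -> 315
PU: pen up
FD 14.1: (4.112,-4.688) -> (14.082,-14.659) [heading=315, move]
RT 45: heading 315 -> 270
FD 14.8: (14.082,-14.659) -> (14.082,-29.459) [heading=270, move]
Final: pos=(14.082,-29.459), heading=270, 7 segment(s) drawn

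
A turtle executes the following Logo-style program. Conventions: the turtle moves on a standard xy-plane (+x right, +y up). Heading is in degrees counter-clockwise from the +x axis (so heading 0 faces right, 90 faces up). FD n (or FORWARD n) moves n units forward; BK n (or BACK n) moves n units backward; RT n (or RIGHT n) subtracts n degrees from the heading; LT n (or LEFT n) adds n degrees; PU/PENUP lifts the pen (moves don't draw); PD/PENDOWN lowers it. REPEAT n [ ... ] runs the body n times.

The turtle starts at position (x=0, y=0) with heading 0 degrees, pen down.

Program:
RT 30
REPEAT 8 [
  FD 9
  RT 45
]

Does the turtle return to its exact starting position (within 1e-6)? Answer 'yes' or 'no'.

Answer: yes

Derivation:
Executing turtle program step by step:
Start: pos=(0,0), heading=0, pen down
RT 30: heading 0 -> 330
REPEAT 8 [
  -- iteration 1/8 --
  FD 9: (0,0) -> (7.794,-4.5) [heading=330, draw]
  RT 45: heading 330 -> 285
  -- iteration 2/8 --
  FD 9: (7.794,-4.5) -> (10.124,-13.193) [heading=285, draw]
  RT 45: heading 285 -> 240
  -- iteration 3/8 --
  FD 9: (10.124,-13.193) -> (5.624,-20.988) [heading=240, draw]
  RT 45: heading 240 -> 195
  -- iteration 4/8 --
  FD 9: (5.624,-20.988) -> (-3.07,-23.317) [heading=195, draw]
  RT 45: heading 195 -> 150
  -- iteration 5/8 --
  FD 9: (-3.07,-23.317) -> (-10.864,-18.817) [heading=150, draw]
  RT 45: heading 150 -> 105
  -- iteration 6/8 --
  FD 9: (-10.864,-18.817) -> (-13.193,-10.124) [heading=105, draw]
  RT 45: heading 105 -> 60
  -- iteration 7/8 --
  FD 9: (-13.193,-10.124) -> (-8.693,-2.329) [heading=60, draw]
  RT 45: heading 60 -> 15
  -- iteration 8/8 --
  FD 9: (-8.693,-2.329) -> (0,0) [heading=15, draw]
  RT 45: heading 15 -> 330
]
Final: pos=(0,0), heading=330, 8 segment(s) drawn

Start position: (0, 0)
Final position: (0, 0)
Distance = 0; < 1e-6 -> CLOSED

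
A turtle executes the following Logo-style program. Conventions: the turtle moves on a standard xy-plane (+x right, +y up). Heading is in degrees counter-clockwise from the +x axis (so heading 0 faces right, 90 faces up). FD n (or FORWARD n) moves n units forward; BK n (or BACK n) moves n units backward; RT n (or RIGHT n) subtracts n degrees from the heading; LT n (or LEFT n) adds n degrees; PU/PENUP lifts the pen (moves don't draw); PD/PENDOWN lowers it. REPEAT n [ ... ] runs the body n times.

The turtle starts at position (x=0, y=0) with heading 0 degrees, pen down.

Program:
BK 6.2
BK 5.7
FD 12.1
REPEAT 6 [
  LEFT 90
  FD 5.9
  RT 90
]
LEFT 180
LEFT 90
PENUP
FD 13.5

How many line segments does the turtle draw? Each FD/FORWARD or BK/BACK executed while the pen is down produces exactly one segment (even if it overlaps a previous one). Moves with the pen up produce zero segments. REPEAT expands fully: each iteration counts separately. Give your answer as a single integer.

Answer: 9

Derivation:
Executing turtle program step by step:
Start: pos=(0,0), heading=0, pen down
BK 6.2: (0,0) -> (-6.2,0) [heading=0, draw]
BK 5.7: (-6.2,0) -> (-11.9,0) [heading=0, draw]
FD 12.1: (-11.9,0) -> (0.2,0) [heading=0, draw]
REPEAT 6 [
  -- iteration 1/6 --
  LT 90: heading 0 -> 90
  FD 5.9: (0.2,0) -> (0.2,5.9) [heading=90, draw]
  RT 90: heading 90 -> 0
  -- iteration 2/6 --
  LT 90: heading 0 -> 90
  FD 5.9: (0.2,5.9) -> (0.2,11.8) [heading=90, draw]
  RT 90: heading 90 -> 0
  -- iteration 3/6 --
  LT 90: heading 0 -> 90
  FD 5.9: (0.2,11.8) -> (0.2,17.7) [heading=90, draw]
  RT 90: heading 90 -> 0
  -- iteration 4/6 --
  LT 90: heading 0 -> 90
  FD 5.9: (0.2,17.7) -> (0.2,23.6) [heading=90, draw]
  RT 90: heading 90 -> 0
  -- iteration 5/6 --
  LT 90: heading 0 -> 90
  FD 5.9: (0.2,23.6) -> (0.2,29.5) [heading=90, draw]
  RT 90: heading 90 -> 0
  -- iteration 6/6 --
  LT 90: heading 0 -> 90
  FD 5.9: (0.2,29.5) -> (0.2,35.4) [heading=90, draw]
  RT 90: heading 90 -> 0
]
LT 180: heading 0 -> 180
LT 90: heading 180 -> 270
PU: pen up
FD 13.5: (0.2,35.4) -> (0.2,21.9) [heading=270, move]
Final: pos=(0.2,21.9), heading=270, 9 segment(s) drawn
Segments drawn: 9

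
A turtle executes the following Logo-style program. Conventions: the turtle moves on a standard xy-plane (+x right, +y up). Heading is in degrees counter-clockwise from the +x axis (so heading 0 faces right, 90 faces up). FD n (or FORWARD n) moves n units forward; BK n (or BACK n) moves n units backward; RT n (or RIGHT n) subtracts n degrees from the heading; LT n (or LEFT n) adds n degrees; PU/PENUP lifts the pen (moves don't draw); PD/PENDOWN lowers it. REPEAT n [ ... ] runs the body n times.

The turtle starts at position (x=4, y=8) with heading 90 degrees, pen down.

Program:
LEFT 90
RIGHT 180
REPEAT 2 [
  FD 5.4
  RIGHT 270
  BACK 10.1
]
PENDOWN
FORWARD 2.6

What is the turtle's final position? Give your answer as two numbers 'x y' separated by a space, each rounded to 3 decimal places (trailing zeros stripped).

Answer: 16.9 3.3

Derivation:
Executing turtle program step by step:
Start: pos=(4,8), heading=90, pen down
LT 90: heading 90 -> 180
RT 180: heading 180 -> 0
REPEAT 2 [
  -- iteration 1/2 --
  FD 5.4: (4,8) -> (9.4,8) [heading=0, draw]
  RT 270: heading 0 -> 90
  BK 10.1: (9.4,8) -> (9.4,-2.1) [heading=90, draw]
  -- iteration 2/2 --
  FD 5.4: (9.4,-2.1) -> (9.4,3.3) [heading=90, draw]
  RT 270: heading 90 -> 180
  BK 10.1: (9.4,3.3) -> (19.5,3.3) [heading=180, draw]
]
PD: pen down
FD 2.6: (19.5,3.3) -> (16.9,3.3) [heading=180, draw]
Final: pos=(16.9,3.3), heading=180, 5 segment(s) drawn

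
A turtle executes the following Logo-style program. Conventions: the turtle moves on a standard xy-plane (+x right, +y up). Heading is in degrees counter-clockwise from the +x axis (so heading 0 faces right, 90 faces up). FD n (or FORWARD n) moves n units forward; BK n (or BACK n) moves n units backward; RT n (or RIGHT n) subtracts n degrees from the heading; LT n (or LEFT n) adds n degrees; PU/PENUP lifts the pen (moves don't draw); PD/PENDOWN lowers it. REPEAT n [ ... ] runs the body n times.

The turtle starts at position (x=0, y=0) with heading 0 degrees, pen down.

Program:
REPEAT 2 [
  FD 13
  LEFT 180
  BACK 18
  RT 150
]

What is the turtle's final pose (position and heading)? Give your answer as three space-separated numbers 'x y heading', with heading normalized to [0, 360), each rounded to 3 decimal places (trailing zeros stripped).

Answer: 57.847 15.5 60

Derivation:
Executing turtle program step by step:
Start: pos=(0,0), heading=0, pen down
REPEAT 2 [
  -- iteration 1/2 --
  FD 13: (0,0) -> (13,0) [heading=0, draw]
  LT 180: heading 0 -> 180
  BK 18: (13,0) -> (31,0) [heading=180, draw]
  RT 150: heading 180 -> 30
  -- iteration 2/2 --
  FD 13: (31,0) -> (42.258,6.5) [heading=30, draw]
  LT 180: heading 30 -> 210
  BK 18: (42.258,6.5) -> (57.847,15.5) [heading=210, draw]
  RT 150: heading 210 -> 60
]
Final: pos=(57.847,15.5), heading=60, 4 segment(s) drawn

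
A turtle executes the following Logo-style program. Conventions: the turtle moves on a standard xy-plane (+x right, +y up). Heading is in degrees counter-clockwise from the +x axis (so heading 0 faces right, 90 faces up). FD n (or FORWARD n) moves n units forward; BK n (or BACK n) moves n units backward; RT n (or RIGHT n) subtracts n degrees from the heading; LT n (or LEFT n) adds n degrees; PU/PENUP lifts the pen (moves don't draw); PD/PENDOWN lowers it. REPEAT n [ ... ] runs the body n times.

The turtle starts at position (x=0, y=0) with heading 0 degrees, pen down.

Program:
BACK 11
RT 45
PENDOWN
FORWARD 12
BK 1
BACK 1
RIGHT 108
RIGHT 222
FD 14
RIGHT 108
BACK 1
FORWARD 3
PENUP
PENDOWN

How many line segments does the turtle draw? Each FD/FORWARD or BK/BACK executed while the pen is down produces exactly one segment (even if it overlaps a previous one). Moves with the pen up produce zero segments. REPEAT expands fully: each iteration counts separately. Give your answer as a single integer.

Answer: 7

Derivation:
Executing turtle program step by step:
Start: pos=(0,0), heading=0, pen down
BK 11: (0,0) -> (-11,0) [heading=0, draw]
RT 45: heading 0 -> 315
PD: pen down
FD 12: (-11,0) -> (-2.515,-8.485) [heading=315, draw]
BK 1: (-2.515,-8.485) -> (-3.222,-7.778) [heading=315, draw]
BK 1: (-3.222,-7.778) -> (-3.929,-7.071) [heading=315, draw]
RT 108: heading 315 -> 207
RT 222: heading 207 -> 345
FD 14: (-3.929,-7.071) -> (9.594,-10.695) [heading=345, draw]
RT 108: heading 345 -> 237
BK 1: (9.594,-10.695) -> (10.139,-9.856) [heading=237, draw]
FD 3: (10.139,-9.856) -> (8.505,-12.372) [heading=237, draw]
PU: pen up
PD: pen down
Final: pos=(8.505,-12.372), heading=237, 7 segment(s) drawn
Segments drawn: 7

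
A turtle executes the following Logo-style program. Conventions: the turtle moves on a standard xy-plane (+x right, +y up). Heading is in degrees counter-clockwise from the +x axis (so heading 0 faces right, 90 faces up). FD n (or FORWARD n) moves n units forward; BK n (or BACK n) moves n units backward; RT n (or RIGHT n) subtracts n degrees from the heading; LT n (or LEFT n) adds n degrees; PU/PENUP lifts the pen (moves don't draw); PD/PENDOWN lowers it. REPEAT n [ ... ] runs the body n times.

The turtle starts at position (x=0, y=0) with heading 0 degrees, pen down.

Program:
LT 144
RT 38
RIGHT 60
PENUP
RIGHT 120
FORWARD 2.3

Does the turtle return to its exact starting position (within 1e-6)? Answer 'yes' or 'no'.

Answer: no

Derivation:
Executing turtle program step by step:
Start: pos=(0,0), heading=0, pen down
LT 144: heading 0 -> 144
RT 38: heading 144 -> 106
RT 60: heading 106 -> 46
PU: pen up
RT 120: heading 46 -> 286
FD 2.3: (0,0) -> (0.634,-2.211) [heading=286, move]
Final: pos=(0.634,-2.211), heading=286, 0 segment(s) drawn

Start position: (0, 0)
Final position: (0.634, -2.211)
Distance = 2.3; >= 1e-6 -> NOT closed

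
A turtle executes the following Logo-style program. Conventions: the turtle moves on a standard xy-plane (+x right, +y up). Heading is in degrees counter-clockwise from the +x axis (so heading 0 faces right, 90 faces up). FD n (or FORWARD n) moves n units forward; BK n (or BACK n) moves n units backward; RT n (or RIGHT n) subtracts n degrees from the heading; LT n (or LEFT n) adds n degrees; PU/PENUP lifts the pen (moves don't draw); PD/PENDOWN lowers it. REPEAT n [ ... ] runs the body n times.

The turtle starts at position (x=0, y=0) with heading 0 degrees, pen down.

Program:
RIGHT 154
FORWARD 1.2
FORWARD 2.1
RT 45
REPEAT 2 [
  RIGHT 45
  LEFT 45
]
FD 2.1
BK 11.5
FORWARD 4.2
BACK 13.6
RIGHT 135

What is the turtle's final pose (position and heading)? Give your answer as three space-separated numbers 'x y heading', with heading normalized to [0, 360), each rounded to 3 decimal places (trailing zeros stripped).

Answer: 14.81 -7.567 26

Derivation:
Executing turtle program step by step:
Start: pos=(0,0), heading=0, pen down
RT 154: heading 0 -> 206
FD 1.2: (0,0) -> (-1.079,-0.526) [heading=206, draw]
FD 2.1: (-1.079,-0.526) -> (-2.966,-1.447) [heading=206, draw]
RT 45: heading 206 -> 161
REPEAT 2 [
  -- iteration 1/2 --
  RT 45: heading 161 -> 116
  LT 45: heading 116 -> 161
  -- iteration 2/2 --
  RT 45: heading 161 -> 116
  LT 45: heading 116 -> 161
]
FD 2.1: (-2.966,-1.447) -> (-4.952,-0.763) [heading=161, draw]
BK 11.5: (-4.952,-0.763) -> (5.922,-4.507) [heading=161, draw]
FD 4.2: (5.922,-4.507) -> (1.951,-3.14) [heading=161, draw]
BK 13.6: (1.951,-3.14) -> (14.81,-7.567) [heading=161, draw]
RT 135: heading 161 -> 26
Final: pos=(14.81,-7.567), heading=26, 6 segment(s) drawn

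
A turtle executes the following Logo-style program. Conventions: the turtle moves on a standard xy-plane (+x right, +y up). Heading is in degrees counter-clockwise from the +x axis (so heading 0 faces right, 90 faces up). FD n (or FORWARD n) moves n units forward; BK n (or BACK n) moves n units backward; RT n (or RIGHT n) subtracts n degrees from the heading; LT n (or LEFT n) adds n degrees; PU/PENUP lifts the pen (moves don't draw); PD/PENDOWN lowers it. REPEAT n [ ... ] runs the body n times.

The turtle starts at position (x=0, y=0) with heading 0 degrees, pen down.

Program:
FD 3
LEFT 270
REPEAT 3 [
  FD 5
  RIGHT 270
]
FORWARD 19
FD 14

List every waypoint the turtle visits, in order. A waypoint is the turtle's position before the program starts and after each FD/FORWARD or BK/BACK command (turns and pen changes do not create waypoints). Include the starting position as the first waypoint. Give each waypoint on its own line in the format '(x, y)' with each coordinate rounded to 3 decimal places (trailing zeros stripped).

Executing turtle program step by step:
Start: pos=(0,0), heading=0, pen down
FD 3: (0,0) -> (3,0) [heading=0, draw]
LT 270: heading 0 -> 270
REPEAT 3 [
  -- iteration 1/3 --
  FD 5: (3,0) -> (3,-5) [heading=270, draw]
  RT 270: heading 270 -> 0
  -- iteration 2/3 --
  FD 5: (3,-5) -> (8,-5) [heading=0, draw]
  RT 270: heading 0 -> 90
  -- iteration 3/3 --
  FD 5: (8,-5) -> (8,0) [heading=90, draw]
  RT 270: heading 90 -> 180
]
FD 19: (8,0) -> (-11,0) [heading=180, draw]
FD 14: (-11,0) -> (-25,0) [heading=180, draw]
Final: pos=(-25,0), heading=180, 6 segment(s) drawn
Waypoints (7 total):
(0, 0)
(3, 0)
(3, -5)
(8, -5)
(8, 0)
(-11, 0)
(-25, 0)

Answer: (0, 0)
(3, 0)
(3, -5)
(8, -5)
(8, 0)
(-11, 0)
(-25, 0)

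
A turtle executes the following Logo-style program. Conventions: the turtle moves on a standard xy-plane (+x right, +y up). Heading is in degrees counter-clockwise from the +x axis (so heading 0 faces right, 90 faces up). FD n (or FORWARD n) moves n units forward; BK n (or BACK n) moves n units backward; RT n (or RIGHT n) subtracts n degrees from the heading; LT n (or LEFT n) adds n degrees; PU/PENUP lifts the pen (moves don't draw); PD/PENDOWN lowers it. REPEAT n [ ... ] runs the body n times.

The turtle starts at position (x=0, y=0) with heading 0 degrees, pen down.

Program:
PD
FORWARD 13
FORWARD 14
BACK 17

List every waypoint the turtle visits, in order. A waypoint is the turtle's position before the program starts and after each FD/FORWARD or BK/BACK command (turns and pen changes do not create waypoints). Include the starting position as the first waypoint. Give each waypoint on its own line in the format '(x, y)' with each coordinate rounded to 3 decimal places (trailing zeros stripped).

Answer: (0, 0)
(13, 0)
(27, 0)
(10, 0)

Derivation:
Executing turtle program step by step:
Start: pos=(0,0), heading=0, pen down
PD: pen down
FD 13: (0,0) -> (13,0) [heading=0, draw]
FD 14: (13,0) -> (27,0) [heading=0, draw]
BK 17: (27,0) -> (10,0) [heading=0, draw]
Final: pos=(10,0), heading=0, 3 segment(s) drawn
Waypoints (4 total):
(0, 0)
(13, 0)
(27, 0)
(10, 0)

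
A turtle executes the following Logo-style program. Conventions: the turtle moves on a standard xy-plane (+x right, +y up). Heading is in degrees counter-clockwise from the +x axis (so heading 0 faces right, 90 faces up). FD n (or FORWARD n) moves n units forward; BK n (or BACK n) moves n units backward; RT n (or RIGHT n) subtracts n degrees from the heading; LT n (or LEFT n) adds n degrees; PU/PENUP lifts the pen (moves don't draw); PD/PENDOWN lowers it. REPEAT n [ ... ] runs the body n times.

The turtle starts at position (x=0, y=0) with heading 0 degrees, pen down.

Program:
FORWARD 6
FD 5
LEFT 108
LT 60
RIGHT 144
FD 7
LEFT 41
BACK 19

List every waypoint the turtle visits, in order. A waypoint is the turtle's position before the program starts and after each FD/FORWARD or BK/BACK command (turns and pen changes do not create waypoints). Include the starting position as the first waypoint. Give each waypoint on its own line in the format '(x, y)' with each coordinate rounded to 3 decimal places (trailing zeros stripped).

Executing turtle program step by step:
Start: pos=(0,0), heading=0, pen down
FD 6: (0,0) -> (6,0) [heading=0, draw]
FD 5: (6,0) -> (11,0) [heading=0, draw]
LT 108: heading 0 -> 108
LT 60: heading 108 -> 168
RT 144: heading 168 -> 24
FD 7: (11,0) -> (17.395,2.847) [heading=24, draw]
LT 41: heading 24 -> 65
BK 19: (17.395,2.847) -> (9.365,-14.373) [heading=65, draw]
Final: pos=(9.365,-14.373), heading=65, 4 segment(s) drawn
Waypoints (5 total):
(0, 0)
(6, 0)
(11, 0)
(17.395, 2.847)
(9.365, -14.373)

Answer: (0, 0)
(6, 0)
(11, 0)
(17.395, 2.847)
(9.365, -14.373)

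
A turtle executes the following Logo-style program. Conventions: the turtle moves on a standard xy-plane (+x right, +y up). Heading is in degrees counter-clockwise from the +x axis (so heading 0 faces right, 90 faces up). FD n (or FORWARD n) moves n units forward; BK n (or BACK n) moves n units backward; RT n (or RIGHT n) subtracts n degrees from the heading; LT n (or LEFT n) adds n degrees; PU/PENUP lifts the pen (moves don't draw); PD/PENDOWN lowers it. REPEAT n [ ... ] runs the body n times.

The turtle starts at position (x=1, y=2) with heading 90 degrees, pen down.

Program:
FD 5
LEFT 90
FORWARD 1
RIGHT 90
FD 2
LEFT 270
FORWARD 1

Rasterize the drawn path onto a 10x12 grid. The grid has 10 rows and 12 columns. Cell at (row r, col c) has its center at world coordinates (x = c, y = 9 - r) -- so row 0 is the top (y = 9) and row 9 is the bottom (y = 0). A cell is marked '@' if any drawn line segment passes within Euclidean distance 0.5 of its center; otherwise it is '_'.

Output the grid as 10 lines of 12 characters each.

Answer: @@__________
@___________
@@__________
_@__________
_@__________
_@__________
_@__________
_@__________
____________
____________

Derivation:
Segment 0: (1,2) -> (1,7)
Segment 1: (1,7) -> (0,7)
Segment 2: (0,7) -> (0,9)
Segment 3: (0,9) -> (1,9)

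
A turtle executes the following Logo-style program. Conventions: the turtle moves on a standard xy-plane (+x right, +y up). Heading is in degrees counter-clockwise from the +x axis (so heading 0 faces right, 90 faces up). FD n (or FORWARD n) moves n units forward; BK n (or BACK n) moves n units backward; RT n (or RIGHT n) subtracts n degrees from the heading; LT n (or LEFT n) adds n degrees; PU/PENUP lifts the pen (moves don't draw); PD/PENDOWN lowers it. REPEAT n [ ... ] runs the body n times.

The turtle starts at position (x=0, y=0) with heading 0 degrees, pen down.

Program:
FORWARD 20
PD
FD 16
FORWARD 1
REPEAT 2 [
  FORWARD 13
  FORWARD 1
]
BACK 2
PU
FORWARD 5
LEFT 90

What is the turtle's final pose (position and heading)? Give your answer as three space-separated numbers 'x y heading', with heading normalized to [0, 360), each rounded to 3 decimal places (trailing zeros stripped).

Answer: 68 0 90

Derivation:
Executing turtle program step by step:
Start: pos=(0,0), heading=0, pen down
FD 20: (0,0) -> (20,0) [heading=0, draw]
PD: pen down
FD 16: (20,0) -> (36,0) [heading=0, draw]
FD 1: (36,0) -> (37,0) [heading=0, draw]
REPEAT 2 [
  -- iteration 1/2 --
  FD 13: (37,0) -> (50,0) [heading=0, draw]
  FD 1: (50,0) -> (51,0) [heading=0, draw]
  -- iteration 2/2 --
  FD 13: (51,0) -> (64,0) [heading=0, draw]
  FD 1: (64,0) -> (65,0) [heading=0, draw]
]
BK 2: (65,0) -> (63,0) [heading=0, draw]
PU: pen up
FD 5: (63,0) -> (68,0) [heading=0, move]
LT 90: heading 0 -> 90
Final: pos=(68,0), heading=90, 8 segment(s) drawn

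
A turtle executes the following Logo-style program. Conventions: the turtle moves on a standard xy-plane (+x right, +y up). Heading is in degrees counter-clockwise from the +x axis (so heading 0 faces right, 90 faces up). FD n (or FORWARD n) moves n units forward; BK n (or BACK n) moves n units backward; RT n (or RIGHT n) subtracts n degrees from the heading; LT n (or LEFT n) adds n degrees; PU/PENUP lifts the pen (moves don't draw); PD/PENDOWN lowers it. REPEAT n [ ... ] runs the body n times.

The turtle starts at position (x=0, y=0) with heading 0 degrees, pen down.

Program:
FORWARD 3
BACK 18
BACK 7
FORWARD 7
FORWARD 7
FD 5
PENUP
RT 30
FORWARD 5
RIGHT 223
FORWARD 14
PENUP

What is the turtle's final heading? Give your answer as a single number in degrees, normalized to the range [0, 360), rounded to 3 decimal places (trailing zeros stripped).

Executing turtle program step by step:
Start: pos=(0,0), heading=0, pen down
FD 3: (0,0) -> (3,0) [heading=0, draw]
BK 18: (3,0) -> (-15,0) [heading=0, draw]
BK 7: (-15,0) -> (-22,0) [heading=0, draw]
FD 7: (-22,0) -> (-15,0) [heading=0, draw]
FD 7: (-15,0) -> (-8,0) [heading=0, draw]
FD 5: (-8,0) -> (-3,0) [heading=0, draw]
PU: pen up
RT 30: heading 0 -> 330
FD 5: (-3,0) -> (1.33,-2.5) [heading=330, move]
RT 223: heading 330 -> 107
FD 14: (1.33,-2.5) -> (-2.763,10.888) [heading=107, move]
PU: pen up
Final: pos=(-2.763,10.888), heading=107, 6 segment(s) drawn

Answer: 107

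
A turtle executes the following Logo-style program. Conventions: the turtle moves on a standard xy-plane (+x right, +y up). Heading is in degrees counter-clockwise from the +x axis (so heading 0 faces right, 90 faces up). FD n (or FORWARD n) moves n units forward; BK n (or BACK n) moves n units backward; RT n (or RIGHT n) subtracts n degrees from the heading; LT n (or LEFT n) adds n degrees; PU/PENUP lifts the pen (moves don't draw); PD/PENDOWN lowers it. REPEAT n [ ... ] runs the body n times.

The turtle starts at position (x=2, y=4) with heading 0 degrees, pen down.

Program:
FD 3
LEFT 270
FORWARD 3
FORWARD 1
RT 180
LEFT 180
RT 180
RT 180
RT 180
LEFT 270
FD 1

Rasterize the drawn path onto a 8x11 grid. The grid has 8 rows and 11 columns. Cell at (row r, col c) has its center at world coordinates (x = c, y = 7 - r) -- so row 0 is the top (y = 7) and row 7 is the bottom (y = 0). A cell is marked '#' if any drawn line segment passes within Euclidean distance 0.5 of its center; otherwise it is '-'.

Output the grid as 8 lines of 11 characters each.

Answer: -----------
-----------
-----------
--####-----
-----#-----
-----#-----
-----#-----
-----##----

Derivation:
Segment 0: (2,4) -> (5,4)
Segment 1: (5,4) -> (5,1)
Segment 2: (5,1) -> (5,0)
Segment 3: (5,0) -> (6,0)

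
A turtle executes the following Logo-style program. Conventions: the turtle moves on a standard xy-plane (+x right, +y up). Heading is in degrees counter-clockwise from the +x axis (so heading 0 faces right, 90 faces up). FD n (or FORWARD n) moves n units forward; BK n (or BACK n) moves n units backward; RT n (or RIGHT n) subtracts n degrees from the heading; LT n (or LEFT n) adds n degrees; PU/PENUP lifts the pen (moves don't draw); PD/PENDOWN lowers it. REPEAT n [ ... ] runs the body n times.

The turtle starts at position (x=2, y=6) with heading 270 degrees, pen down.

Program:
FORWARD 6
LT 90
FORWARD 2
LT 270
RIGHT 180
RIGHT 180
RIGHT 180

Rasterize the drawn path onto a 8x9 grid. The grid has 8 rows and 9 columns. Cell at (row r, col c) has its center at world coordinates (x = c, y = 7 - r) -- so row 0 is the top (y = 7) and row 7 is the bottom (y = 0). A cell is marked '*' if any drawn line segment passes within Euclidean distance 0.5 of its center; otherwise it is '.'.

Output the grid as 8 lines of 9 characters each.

Answer: .........
..*......
..*......
..*......
..*......
..*......
..*......
..***....

Derivation:
Segment 0: (2,6) -> (2,0)
Segment 1: (2,0) -> (4,-0)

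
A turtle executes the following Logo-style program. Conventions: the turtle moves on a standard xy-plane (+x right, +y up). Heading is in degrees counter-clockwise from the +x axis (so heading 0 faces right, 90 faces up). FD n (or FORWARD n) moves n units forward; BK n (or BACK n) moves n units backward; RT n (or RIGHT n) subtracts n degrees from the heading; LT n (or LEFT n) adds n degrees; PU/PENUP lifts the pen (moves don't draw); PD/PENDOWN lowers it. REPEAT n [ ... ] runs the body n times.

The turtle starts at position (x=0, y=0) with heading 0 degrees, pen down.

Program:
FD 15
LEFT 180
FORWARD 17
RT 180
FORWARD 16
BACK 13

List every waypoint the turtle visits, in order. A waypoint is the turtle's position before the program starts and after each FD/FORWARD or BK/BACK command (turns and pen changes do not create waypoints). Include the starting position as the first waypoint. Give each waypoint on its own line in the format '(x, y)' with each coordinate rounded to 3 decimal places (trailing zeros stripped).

Executing turtle program step by step:
Start: pos=(0,0), heading=0, pen down
FD 15: (0,0) -> (15,0) [heading=0, draw]
LT 180: heading 0 -> 180
FD 17: (15,0) -> (-2,0) [heading=180, draw]
RT 180: heading 180 -> 0
FD 16: (-2,0) -> (14,0) [heading=0, draw]
BK 13: (14,0) -> (1,0) [heading=0, draw]
Final: pos=(1,0), heading=0, 4 segment(s) drawn
Waypoints (5 total):
(0, 0)
(15, 0)
(-2, 0)
(14, 0)
(1, 0)

Answer: (0, 0)
(15, 0)
(-2, 0)
(14, 0)
(1, 0)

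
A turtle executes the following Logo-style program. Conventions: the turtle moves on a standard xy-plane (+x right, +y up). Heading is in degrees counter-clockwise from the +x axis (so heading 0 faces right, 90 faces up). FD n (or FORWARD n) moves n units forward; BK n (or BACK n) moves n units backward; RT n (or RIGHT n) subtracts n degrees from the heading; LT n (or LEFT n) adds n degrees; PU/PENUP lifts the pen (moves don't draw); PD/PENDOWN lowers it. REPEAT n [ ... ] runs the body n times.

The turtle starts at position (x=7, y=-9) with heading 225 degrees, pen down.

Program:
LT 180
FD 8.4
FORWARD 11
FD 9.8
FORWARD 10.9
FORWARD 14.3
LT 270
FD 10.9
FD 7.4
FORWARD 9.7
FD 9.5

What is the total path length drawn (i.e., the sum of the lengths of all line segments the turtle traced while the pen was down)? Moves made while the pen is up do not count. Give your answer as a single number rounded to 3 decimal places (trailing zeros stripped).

Executing turtle program step by step:
Start: pos=(7,-9), heading=225, pen down
LT 180: heading 225 -> 45
FD 8.4: (7,-9) -> (12.94,-3.06) [heading=45, draw]
FD 11: (12.94,-3.06) -> (20.718,4.718) [heading=45, draw]
FD 9.8: (20.718,4.718) -> (27.648,11.648) [heading=45, draw]
FD 10.9: (27.648,11.648) -> (35.355,19.355) [heading=45, draw]
FD 14.3: (35.355,19.355) -> (45.467,29.467) [heading=45, draw]
LT 270: heading 45 -> 315
FD 10.9: (45.467,29.467) -> (53.174,21.759) [heading=315, draw]
FD 7.4: (53.174,21.759) -> (58.407,16.527) [heading=315, draw]
FD 9.7: (58.407,16.527) -> (65.266,9.668) [heading=315, draw]
FD 9.5: (65.266,9.668) -> (71.983,2.95) [heading=315, draw]
Final: pos=(71.983,2.95), heading=315, 9 segment(s) drawn

Segment lengths:
  seg 1: (7,-9) -> (12.94,-3.06), length = 8.4
  seg 2: (12.94,-3.06) -> (20.718,4.718), length = 11
  seg 3: (20.718,4.718) -> (27.648,11.648), length = 9.8
  seg 4: (27.648,11.648) -> (35.355,19.355), length = 10.9
  seg 5: (35.355,19.355) -> (45.467,29.467), length = 14.3
  seg 6: (45.467,29.467) -> (53.174,21.759), length = 10.9
  seg 7: (53.174,21.759) -> (58.407,16.527), length = 7.4
  seg 8: (58.407,16.527) -> (65.266,9.668), length = 9.7
  seg 9: (65.266,9.668) -> (71.983,2.95), length = 9.5
Total = 91.9

Answer: 91.9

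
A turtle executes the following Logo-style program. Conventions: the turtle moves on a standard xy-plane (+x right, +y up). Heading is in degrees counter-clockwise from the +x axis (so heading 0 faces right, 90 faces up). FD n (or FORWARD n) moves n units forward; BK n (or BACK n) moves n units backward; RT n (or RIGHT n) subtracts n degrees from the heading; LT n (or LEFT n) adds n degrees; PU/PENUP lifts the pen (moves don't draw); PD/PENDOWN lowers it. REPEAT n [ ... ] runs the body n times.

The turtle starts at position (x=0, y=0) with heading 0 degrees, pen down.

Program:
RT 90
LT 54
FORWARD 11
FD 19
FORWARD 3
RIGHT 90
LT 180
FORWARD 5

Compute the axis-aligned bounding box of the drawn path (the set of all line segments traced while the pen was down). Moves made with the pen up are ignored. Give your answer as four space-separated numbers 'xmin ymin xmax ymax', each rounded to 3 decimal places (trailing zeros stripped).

Answer: 0 -19.397 29.636 0

Derivation:
Executing turtle program step by step:
Start: pos=(0,0), heading=0, pen down
RT 90: heading 0 -> 270
LT 54: heading 270 -> 324
FD 11: (0,0) -> (8.899,-6.466) [heading=324, draw]
FD 19: (8.899,-6.466) -> (24.271,-17.634) [heading=324, draw]
FD 3: (24.271,-17.634) -> (26.698,-19.397) [heading=324, draw]
RT 90: heading 324 -> 234
LT 180: heading 234 -> 54
FD 5: (26.698,-19.397) -> (29.636,-15.352) [heading=54, draw]
Final: pos=(29.636,-15.352), heading=54, 4 segment(s) drawn

Segment endpoints: x in {0, 8.899, 24.271, 26.698, 29.636}, y in {-19.397, -17.634, -15.352, -6.466, 0}
xmin=0, ymin=-19.397, xmax=29.636, ymax=0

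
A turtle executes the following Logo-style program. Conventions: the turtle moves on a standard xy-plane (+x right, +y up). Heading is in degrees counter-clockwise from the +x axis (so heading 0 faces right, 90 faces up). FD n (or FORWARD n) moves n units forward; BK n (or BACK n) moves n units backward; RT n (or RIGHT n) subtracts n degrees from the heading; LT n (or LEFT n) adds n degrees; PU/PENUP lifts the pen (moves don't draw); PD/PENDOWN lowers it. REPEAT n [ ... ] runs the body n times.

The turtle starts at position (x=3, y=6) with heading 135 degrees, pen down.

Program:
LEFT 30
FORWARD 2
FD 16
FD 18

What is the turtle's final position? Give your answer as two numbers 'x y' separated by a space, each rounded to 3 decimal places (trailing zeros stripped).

Answer: -31.773 15.317

Derivation:
Executing turtle program step by step:
Start: pos=(3,6), heading=135, pen down
LT 30: heading 135 -> 165
FD 2: (3,6) -> (1.068,6.518) [heading=165, draw]
FD 16: (1.068,6.518) -> (-14.387,10.659) [heading=165, draw]
FD 18: (-14.387,10.659) -> (-31.773,15.317) [heading=165, draw]
Final: pos=(-31.773,15.317), heading=165, 3 segment(s) drawn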